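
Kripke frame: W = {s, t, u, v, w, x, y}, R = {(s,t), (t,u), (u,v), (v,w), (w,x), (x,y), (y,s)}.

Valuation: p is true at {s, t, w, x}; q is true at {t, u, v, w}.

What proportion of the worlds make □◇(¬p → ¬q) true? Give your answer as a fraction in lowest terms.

5/7

s: successors {t}; ◇(¬p → ¬q) there: t:F. ✗
t: successors {u}; ◇(¬p → ¬q) there: u:F. ✗
u: successors {v}; ◇(¬p → ¬q) there: v:T. ✓
v: successors {w}; ◇(¬p → ¬q) there: w:T. ✓
w: successors {x}; ◇(¬p → ¬q) there: x:T. ✓
x: successors {y}; ◇(¬p → ¬q) there: y:T. ✓
y: successors {s}; ◇(¬p → ¬q) there: s:T. ✓
That's 5 of 7 worlds, so 5/7.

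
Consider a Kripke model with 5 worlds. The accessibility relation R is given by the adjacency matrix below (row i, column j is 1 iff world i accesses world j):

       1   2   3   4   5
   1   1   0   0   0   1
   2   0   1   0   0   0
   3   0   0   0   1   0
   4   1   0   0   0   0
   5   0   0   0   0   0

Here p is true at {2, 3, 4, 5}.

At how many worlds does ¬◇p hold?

2

1: ◇p is T. ✗
2: ◇p is T. ✗
3: ◇p is T. ✗
4: ◇p is F. ✓
5: ◇p is F. ✓
Satisfying worlds: {4, 5}.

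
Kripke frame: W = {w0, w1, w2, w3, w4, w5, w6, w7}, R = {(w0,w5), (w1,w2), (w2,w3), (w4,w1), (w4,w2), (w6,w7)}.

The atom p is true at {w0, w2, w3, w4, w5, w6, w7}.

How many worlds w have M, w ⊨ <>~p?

1

w0: successors {w5}; ~p there: w5:F. ✗
w1: successors {w2}; ~p there: w2:F. ✗
w2: successors {w3}; ~p there: w3:F. ✗
w3: no successors, so <>~p fails. ✗
w4: successors {w1, w2}; ~p there: w1:T, w2:F. ✓
w5: no successors, so <>~p fails. ✗
w6: successors {w7}; ~p there: w7:F. ✗
w7: no successors, so <>~p fails. ✗
Satisfying worlds: {w4}.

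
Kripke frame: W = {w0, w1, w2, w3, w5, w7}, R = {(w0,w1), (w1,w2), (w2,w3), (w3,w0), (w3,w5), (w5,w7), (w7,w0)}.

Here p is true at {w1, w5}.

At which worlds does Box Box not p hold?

w0: successors {w1}; Box not p there: w1:T. ✓
w1: successors {w2}; Box not p there: w2:T. ✓
w2: successors {w3}; Box not p there: w3:F. ✗
w3: successors {w0, w5}; Box not p there: w0:F, w5:T. ✗
w5: successors {w7}; Box not p there: w7:T. ✓
w7: successors {w0}; Box not p there: w0:F. ✗

{w0, w1, w5}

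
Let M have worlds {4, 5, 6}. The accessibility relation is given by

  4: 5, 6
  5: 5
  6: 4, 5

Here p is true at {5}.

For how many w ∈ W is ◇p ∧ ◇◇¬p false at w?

1

4: ◇p is T, ◇◇¬p is T. ✓
5: ◇p is T, ◇◇¬p is F. ✗
6: ◇p is T, ◇◇¬p is T. ✓
Satisfying worlds: {4, 6}.
So ◇p ∧ ◇◇¬p fails at the other 1 world.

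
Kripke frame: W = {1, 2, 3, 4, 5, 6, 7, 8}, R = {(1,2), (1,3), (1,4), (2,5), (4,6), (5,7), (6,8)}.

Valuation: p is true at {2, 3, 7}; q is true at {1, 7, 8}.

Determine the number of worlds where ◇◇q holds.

1: successors {2, 3, 4}; ◇q there: 2:F, 3:F, 4:F. ✗
2: successors {5}; ◇q there: 5:T. ✓
3: no successors, so ◇◇q fails. ✗
4: successors {6}; ◇q there: 6:T. ✓
5: successors {7}; ◇q there: 7:F. ✗
6: successors {8}; ◇q there: 8:F. ✗
7: no successors, so ◇◇q fails. ✗
8: no successors, so ◇◇q fails. ✗
Satisfying worlds: {2, 4}.

2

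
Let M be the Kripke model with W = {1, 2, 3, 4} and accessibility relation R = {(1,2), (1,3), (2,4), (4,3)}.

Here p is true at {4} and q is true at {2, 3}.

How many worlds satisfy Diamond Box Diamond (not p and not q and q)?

1: successors {2, 3}; Box Diamond (not p and not q and q) there: 2:F, 3:T. ✓
2: successors {4}; Box Diamond (not p and not q and q) there: 4:F. ✗
3: no successors, so Diamond Box Diamond (not p and not q and q) fails. ✗
4: successors {3}; Box Diamond (not p and not q and q) there: 3:T. ✓
Satisfying worlds: {1, 4}.

2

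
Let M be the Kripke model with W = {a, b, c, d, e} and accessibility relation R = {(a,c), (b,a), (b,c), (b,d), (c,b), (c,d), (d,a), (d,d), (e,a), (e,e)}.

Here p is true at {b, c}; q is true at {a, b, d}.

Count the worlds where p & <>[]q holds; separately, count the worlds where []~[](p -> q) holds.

For p & <>[]q:
a: p is F, <>[]q is T. ✗
b: p is T, <>[]q is T. ✓
c: p is T, <>[]q is T. ✓
d: p is F, <>[]q is T. ✗
e: p is F, <>[]q is F. ✗
— 2 worlds.
For []~[](p -> q):
a: successors {c}; ~[](p -> q) there: c:F. ✗
b: successors {a, c, d}; ~[](p -> q) there: a:T, c:F, d:F. ✗
c: successors {b, d}; ~[](p -> q) there: b:T, d:F. ✗
d: successors {a, d}; ~[](p -> q) there: a:T, d:F. ✗
e: successors {a, e}; ~[](p -> q) there: a:T, e:F. ✗
— 0 worlds.

2 and 0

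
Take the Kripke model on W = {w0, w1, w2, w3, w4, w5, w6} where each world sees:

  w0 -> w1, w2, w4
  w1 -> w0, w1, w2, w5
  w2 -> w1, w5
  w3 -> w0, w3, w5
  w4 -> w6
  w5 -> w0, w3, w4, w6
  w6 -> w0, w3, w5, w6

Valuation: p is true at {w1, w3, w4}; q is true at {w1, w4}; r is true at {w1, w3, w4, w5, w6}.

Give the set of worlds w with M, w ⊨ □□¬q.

w0: successors {w1, w2, w4}; □¬q there: w1:F, w2:F, w4:T. ✗
w1: successors {w0, w1, w2, w5}; □¬q there: w0:F, w1:F, w2:F, w5:F. ✗
w2: successors {w1, w5}; □¬q there: w1:F, w5:F. ✗
w3: successors {w0, w3, w5}; □¬q there: w0:F, w3:T, w5:F. ✗
w4: successors {w6}; □¬q there: w6:T. ✓
w5: successors {w0, w3, w4, w6}; □¬q there: w0:F, w3:T, w4:T, w6:T. ✗
w6: successors {w0, w3, w5, w6}; □¬q there: w0:F, w3:T, w5:F, w6:T. ✗

{w4}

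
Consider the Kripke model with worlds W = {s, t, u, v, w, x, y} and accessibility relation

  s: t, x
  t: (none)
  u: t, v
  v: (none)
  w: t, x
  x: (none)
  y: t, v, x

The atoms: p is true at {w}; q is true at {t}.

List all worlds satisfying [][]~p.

{s, t, u, v, w, x, y}

s: successors {t, x}; []~p there: t:T, x:T. ✓
t: no successors, so [][]~p holds vacuously. ✓
u: successors {t, v}; []~p there: t:T, v:T. ✓
v: no successors, so [][]~p holds vacuously. ✓
w: successors {t, x}; []~p there: t:T, x:T. ✓
x: no successors, so [][]~p holds vacuously. ✓
y: successors {t, v, x}; []~p there: t:T, v:T, x:T. ✓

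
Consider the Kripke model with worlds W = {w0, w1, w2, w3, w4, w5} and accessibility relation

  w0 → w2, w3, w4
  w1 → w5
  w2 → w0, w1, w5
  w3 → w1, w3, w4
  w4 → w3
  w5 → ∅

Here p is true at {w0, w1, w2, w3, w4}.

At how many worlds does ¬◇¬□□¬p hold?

w0: ◇¬□□¬p is T. ✗
w1: ◇¬□□¬p is F. ✓
w2: ◇¬□□¬p is T. ✗
w3: ◇¬□□¬p is T. ✗
w4: ◇¬□□¬p is T. ✗
w5: ◇¬□□¬p is F. ✓
Satisfying worlds: {w1, w5}.

2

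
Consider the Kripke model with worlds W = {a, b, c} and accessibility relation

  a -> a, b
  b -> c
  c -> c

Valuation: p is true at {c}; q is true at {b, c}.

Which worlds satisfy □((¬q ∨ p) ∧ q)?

a: successors {a, b}; (¬q ∨ p) ∧ q there: a:F, b:F. ✗
b: successors {c}; (¬q ∨ p) ∧ q there: c:T. ✓
c: successors {c}; (¬q ∨ p) ∧ q there: c:T. ✓

{b, c}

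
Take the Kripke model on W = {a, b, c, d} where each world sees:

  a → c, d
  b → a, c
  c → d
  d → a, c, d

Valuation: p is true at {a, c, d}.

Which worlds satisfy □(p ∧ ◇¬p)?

a: successors {c, d}; p ∧ ◇¬p there: c:F, d:F. ✗
b: successors {a, c}; p ∧ ◇¬p there: a:F, c:F. ✗
c: successors {d}; p ∧ ◇¬p there: d:F. ✗
d: successors {a, c, d}; p ∧ ◇¬p there: a:F, c:F, d:F. ✗

∅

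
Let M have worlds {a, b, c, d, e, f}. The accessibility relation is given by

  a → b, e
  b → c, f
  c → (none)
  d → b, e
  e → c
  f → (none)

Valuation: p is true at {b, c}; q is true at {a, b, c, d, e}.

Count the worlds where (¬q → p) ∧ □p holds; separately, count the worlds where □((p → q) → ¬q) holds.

For (¬q → p) ∧ □p:
a: ¬q → p is T, □p is F. ✗
b: ¬q → p is T, □p is F. ✗
c: ¬q → p is T, □p is T. ✓
d: ¬q → p is T, □p is F. ✗
e: ¬q → p is T, □p is T. ✓
f: ¬q → p is F, □p is T. ✗
— 2 worlds.
For □((p → q) → ¬q):
a: successors {b, e}; (p → q) → ¬q there: b:F, e:F. ✗
b: successors {c, f}; (p → q) → ¬q there: c:F, f:T. ✗
c: no successors, so □((p → q) → ¬q) holds vacuously. ✓
d: successors {b, e}; (p → q) → ¬q there: b:F, e:F. ✗
e: successors {c}; (p → q) → ¬q there: c:F. ✗
f: no successors, so □((p → q) → ¬q) holds vacuously. ✓
— 2 worlds.

2 and 2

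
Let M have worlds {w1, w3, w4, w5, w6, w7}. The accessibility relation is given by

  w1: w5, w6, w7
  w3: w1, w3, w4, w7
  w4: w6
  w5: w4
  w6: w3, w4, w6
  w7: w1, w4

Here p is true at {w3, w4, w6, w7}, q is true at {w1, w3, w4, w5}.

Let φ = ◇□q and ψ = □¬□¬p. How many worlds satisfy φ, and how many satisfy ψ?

2 and 6

For ◇□q:
w1: successors {w5, w6, w7}; □q there: w5:T, w6:F, w7:T. ✓
w3: successors {w1, w3, w4, w7}; □q there: w1:F, w3:F, w4:F, w7:T. ✓
w4: successors {w6}; □q there: w6:F. ✗
w5: successors {w4}; □q there: w4:F. ✗
w6: successors {w3, w4, w6}; □q there: w3:F, w4:F, w6:F. ✗
w7: successors {w1, w4}; □q there: w1:F, w4:F. ✗
— 2 worlds.
For □¬□¬p:
w1: successors {w5, w6, w7}; ¬□¬p there: w5:T, w6:T, w7:T. ✓
w3: successors {w1, w3, w4, w7}; ¬□¬p there: w1:T, w3:T, w4:T, w7:T. ✓
w4: successors {w6}; ¬□¬p there: w6:T. ✓
w5: successors {w4}; ¬□¬p there: w4:T. ✓
w6: successors {w3, w4, w6}; ¬□¬p there: w3:T, w4:T, w6:T. ✓
w7: successors {w1, w4}; ¬□¬p there: w1:T, w4:T. ✓
— 6 worlds.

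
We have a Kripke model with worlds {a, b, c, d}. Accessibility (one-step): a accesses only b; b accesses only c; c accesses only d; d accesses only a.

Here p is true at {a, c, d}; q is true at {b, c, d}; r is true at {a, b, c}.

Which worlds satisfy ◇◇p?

{a, b, c}

a: successors {b}; ◇p there: b:T. ✓
b: successors {c}; ◇p there: c:T. ✓
c: successors {d}; ◇p there: d:T. ✓
d: successors {a}; ◇p there: a:F. ✗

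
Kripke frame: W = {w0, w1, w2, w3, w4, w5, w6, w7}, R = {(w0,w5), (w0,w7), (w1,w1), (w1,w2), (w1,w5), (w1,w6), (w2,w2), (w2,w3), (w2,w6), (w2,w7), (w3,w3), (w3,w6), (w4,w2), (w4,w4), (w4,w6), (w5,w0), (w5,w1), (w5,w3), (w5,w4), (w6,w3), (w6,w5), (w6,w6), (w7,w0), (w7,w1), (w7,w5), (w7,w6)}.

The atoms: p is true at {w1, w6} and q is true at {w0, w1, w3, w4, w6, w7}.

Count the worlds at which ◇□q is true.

w0: successors {w5, w7}; □q there: w5:T, w7:F. ✓
w1: successors {w1, w2, w5, w6}; □q there: w1:F, w2:F, w5:T, w6:F. ✓
w2: successors {w2, w3, w6, w7}; □q there: w2:F, w3:T, w6:F, w7:F. ✓
w3: successors {w3, w6}; □q there: w3:T, w6:F. ✓
w4: successors {w2, w4, w6}; □q there: w2:F, w4:F, w6:F. ✗
w5: successors {w0, w1, w3, w4}; □q there: w0:F, w1:F, w3:T, w4:F. ✓
w6: successors {w3, w5, w6}; □q there: w3:T, w5:T, w6:F. ✓
w7: successors {w0, w1, w5, w6}; □q there: w0:F, w1:F, w5:T, w6:F. ✓
Satisfying worlds: {w0, w1, w2, w3, w5, w6, w7}.

7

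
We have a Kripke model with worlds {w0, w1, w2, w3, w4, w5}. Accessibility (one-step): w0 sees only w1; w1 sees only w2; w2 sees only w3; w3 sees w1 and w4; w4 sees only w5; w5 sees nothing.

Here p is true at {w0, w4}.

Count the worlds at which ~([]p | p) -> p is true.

3

w0: ~([]p | p) is F, p is T. ✓
w1: ~([]p | p) is T, p is F. ✗
w2: ~([]p | p) is T, p is F. ✗
w3: ~([]p | p) is T, p is F. ✗
w4: ~([]p | p) is F, p is T. ✓
w5: ~([]p | p) is F, p is F. ✓
Satisfying worlds: {w0, w4, w5}.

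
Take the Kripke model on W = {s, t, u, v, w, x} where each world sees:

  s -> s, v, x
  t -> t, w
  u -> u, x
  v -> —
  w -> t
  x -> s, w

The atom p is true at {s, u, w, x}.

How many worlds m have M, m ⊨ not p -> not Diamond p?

5

s: not p is F, not Diamond p is F. ✓
t: not p is T, not Diamond p is F. ✗
u: not p is F, not Diamond p is F. ✓
v: not p is T, not Diamond p is T. ✓
w: not p is F, not Diamond p is T. ✓
x: not p is F, not Diamond p is F. ✓
Satisfying worlds: {s, u, v, w, x}.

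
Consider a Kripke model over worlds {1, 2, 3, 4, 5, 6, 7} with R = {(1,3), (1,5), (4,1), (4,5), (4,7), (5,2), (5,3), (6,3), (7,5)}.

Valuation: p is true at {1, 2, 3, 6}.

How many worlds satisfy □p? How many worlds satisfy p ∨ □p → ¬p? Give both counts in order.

For □p:
1: successors {3, 5}; p there: 3:T, 5:F. ✗
2: no successors, so □p holds vacuously. ✓
3: no successors, so □p holds vacuously. ✓
4: successors {1, 5, 7}; p there: 1:T, 5:F, 7:F. ✗
5: successors {2, 3}; p there: 2:T, 3:T. ✓
6: successors {3}; p there: 3:T. ✓
7: successors {5}; p there: 5:F. ✗
— 4 worlds.
For p ∨ □p → ¬p:
1: p ∨ □p is T, ¬p is F. ✗
2: p ∨ □p is T, ¬p is F. ✗
3: p ∨ □p is T, ¬p is F. ✗
4: p ∨ □p is F, ¬p is T. ✓
5: p ∨ □p is T, ¬p is T. ✓
6: p ∨ □p is T, ¬p is F. ✗
7: p ∨ □p is F, ¬p is T. ✓
— 3 worlds.

4 and 3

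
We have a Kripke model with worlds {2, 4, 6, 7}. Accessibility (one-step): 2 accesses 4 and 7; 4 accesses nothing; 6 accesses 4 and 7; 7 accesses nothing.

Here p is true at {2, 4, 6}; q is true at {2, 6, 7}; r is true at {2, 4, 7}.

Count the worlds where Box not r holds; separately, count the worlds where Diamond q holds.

For Box not r:
2: successors {4, 7}; not r there: 4:F, 7:F. ✗
4: no successors, so Box not r holds vacuously. ✓
6: successors {4, 7}; not r there: 4:F, 7:F. ✗
7: no successors, so Box not r holds vacuously. ✓
— 2 worlds.
For Diamond q:
2: successors {4, 7}; q there: 4:F, 7:T. ✓
4: no successors, so Diamond q fails. ✗
6: successors {4, 7}; q there: 4:F, 7:T. ✓
7: no successors, so Diamond q fails. ✗
— 2 worlds.

2 and 2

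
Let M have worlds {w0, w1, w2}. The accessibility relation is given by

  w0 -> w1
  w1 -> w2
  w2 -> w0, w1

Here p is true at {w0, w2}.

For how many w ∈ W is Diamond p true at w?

w0: successors {w1}; p there: w1:F. ✗
w1: successors {w2}; p there: w2:T. ✓
w2: successors {w0, w1}; p there: w0:T, w1:F. ✓
Satisfying worlds: {w1, w2}.

2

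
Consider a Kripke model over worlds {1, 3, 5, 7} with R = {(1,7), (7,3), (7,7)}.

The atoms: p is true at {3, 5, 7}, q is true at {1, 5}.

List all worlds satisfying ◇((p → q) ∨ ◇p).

1: successors {7}; (p → q) ∨ ◇p there: 7:T. ✓
3: no successors, so ◇((p → q) ∨ ◇p) fails. ✗
5: no successors, so ◇((p → q) ∨ ◇p) fails. ✗
7: successors {3, 7}; (p → q) ∨ ◇p there: 3:F, 7:T. ✓

{1, 7}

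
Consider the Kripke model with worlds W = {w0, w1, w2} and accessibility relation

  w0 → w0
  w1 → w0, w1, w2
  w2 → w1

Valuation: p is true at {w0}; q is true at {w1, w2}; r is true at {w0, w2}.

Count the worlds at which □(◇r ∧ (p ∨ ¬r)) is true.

2

w0: successors {w0}; ◇r ∧ (p ∨ ¬r) there: w0:T. ✓
w1: successors {w0, w1, w2}; ◇r ∧ (p ∨ ¬r) there: w0:T, w1:T, w2:F. ✗
w2: successors {w1}; ◇r ∧ (p ∨ ¬r) there: w1:T. ✓
Satisfying worlds: {w0, w2}.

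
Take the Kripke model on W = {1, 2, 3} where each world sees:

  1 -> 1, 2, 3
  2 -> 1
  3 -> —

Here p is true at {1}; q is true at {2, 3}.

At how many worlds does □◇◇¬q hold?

1: successors {1, 2, 3}; ◇◇¬q there: 1:T, 2:T, 3:F. ✗
2: successors {1}; ◇◇¬q there: 1:T. ✓
3: no successors, so □◇◇¬q holds vacuously. ✓
Satisfying worlds: {2, 3}.

2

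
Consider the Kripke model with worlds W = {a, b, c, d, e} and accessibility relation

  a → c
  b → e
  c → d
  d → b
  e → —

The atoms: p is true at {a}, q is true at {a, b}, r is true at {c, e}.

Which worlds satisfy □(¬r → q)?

a: successors {c}; ¬r → q there: c:T. ✓
b: successors {e}; ¬r → q there: e:T. ✓
c: successors {d}; ¬r → q there: d:F. ✗
d: successors {b}; ¬r → q there: b:T. ✓
e: no successors, so □(¬r → q) holds vacuously. ✓

{a, b, d, e}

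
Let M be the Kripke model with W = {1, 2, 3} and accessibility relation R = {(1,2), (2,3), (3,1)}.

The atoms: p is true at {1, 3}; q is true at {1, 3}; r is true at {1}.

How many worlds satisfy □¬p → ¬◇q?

3

1: □¬p is T, ¬◇q is T. ✓
2: □¬p is F, ¬◇q is F. ✓
3: □¬p is F, ¬◇q is F. ✓
Satisfying worlds: {1, 2, 3}.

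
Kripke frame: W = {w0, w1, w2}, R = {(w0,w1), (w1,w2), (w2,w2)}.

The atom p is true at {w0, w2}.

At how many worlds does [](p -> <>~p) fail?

w0: successors {w1}; p -> <>~p there: w1:T. ✓
w1: successors {w2}; p -> <>~p there: w2:F. ✗
w2: successors {w2}; p -> <>~p there: w2:F. ✗
Satisfying worlds: {w0}.
So [](p -> <>~p) fails at the other 2 worlds.

2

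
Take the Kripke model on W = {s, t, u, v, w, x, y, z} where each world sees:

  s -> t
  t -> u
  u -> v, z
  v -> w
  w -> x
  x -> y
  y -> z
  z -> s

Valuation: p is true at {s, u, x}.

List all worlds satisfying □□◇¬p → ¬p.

{t, u, v, w, x, y, z}

s: □□◇¬p is T, ¬p is F. ✗
t: □□◇¬p is F, ¬p is T. ✓
u: □□◇¬p is F, ¬p is F. ✓
v: □□◇¬p is T, ¬p is T. ✓
w: □□◇¬p is T, ¬p is T. ✓
x: □□◇¬p is F, ¬p is F. ✓
y: □□◇¬p is T, ¬p is T. ✓
z: □□◇¬p is F, ¬p is T. ✓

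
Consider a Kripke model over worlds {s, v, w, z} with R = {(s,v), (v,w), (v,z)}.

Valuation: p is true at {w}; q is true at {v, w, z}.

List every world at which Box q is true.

s: successors {v}; q there: v:T. ✓
v: successors {w, z}; q there: w:T, z:T. ✓
w: no successors, so Box q holds vacuously. ✓
z: no successors, so Box q holds vacuously. ✓

{s, v, w, z}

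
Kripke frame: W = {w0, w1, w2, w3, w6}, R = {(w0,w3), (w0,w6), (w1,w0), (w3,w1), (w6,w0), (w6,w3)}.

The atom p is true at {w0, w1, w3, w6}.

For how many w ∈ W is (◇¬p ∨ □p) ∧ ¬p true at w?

1

w0: ◇¬p ∨ □p is T, ¬p is F. ✗
w1: ◇¬p ∨ □p is T, ¬p is F. ✗
w2: ◇¬p ∨ □p is T, ¬p is T. ✓
w3: ◇¬p ∨ □p is T, ¬p is F. ✗
w6: ◇¬p ∨ □p is T, ¬p is F. ✗
Satisfying worlds: {w2}.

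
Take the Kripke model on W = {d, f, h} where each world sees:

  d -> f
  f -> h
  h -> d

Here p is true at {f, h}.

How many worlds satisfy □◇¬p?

1

d: successors {f}; ◇¬p there: f:F. ✗
f: successors {h}; ◇¬p there: h:T. ✓
h: successors {d}; ◇¬p there: d:F. ✗
Satisfying worlds: {f}.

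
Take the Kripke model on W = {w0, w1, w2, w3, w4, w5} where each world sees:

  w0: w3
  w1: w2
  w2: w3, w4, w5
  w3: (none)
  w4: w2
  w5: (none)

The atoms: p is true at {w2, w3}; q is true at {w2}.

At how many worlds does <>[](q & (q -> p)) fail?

w0: successors {w3}; [](q & (q -> p)) there: w3:T. ✓
w1: successors {w2}; [](q & (q -> p)) there: w2:F. ✗
w2: successors {w3, w4, w5}; [](q & (q -> p)) there: w3:T, w4:T, w5:T. ✓
w3: no successors, so <>[](q & (q -> p)) fails. ✗
w4: successors {w2}; [](q & (q -> p)) there: w2:F. ✗
w5: no successors, so <>[](q & (q -> p)) fails. ✗
Satisfying worlds: {w0, w2}.
So <>[](q & (q -> p)) fails at the other 4 worlds.

4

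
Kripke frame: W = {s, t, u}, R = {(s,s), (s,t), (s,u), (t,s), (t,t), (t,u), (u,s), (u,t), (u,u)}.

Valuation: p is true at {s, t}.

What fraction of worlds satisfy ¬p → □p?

2/3

s: ¬p is F, □p is F. ✓
t: ¬p is F, □p is F. ✓
u: ¬p is T, □p is F. ✗
That's 2 of 3 worlds, so 2/3.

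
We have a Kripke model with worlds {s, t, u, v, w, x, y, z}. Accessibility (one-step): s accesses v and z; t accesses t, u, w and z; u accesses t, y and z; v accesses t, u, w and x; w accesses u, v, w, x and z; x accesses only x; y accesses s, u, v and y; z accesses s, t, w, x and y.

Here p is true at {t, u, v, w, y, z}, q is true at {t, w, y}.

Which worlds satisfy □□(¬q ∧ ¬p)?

s: successors {v, z}; □(¬q ∧ ¬p) there: v:F, z:F. ✗
t: successors {t, u, w, z}; □(¬q ∧ ¬p) there: t:F, u:F, w:F, z:F. ✗
u: successors {t, y, z}; □(¬q ∧ ¬p) there: t:F, y:F, z:F. ✗
v: successors {t, u, w, x}; □(¬q ∧ ¬p) there: t:F, u:F, w:F, x:T. ✗
w: successors {u, v, w, x, z}; □(¬q ∧ ¬p) there: u:F, v:F, w:F, x:T, z:F. ✗
x: successors {x}; □(¬q ∧ ¬p) there: x:T. ✓
y: successors {s, u, v, y}; □(¬q ∧ ¬p) there: s:F, u:F, v:F, y:F. ✗
z: successors {s, t, w, x, y}; □(¬q ∧ ¬p) there: s:F, t:F, w:F, x:T, y:F. ✗

{x}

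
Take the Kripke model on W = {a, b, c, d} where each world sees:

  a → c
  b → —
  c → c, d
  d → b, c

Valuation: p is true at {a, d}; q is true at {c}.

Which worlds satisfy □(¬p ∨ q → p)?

{b}

a: successors {c}; ¬p ∨ q → p there: c:F. ✗
b: no successors, so □(¬p ∨ q → p) holds vacuously. ✓
c: successors {c, d}; ¬p ∨ q → p there: c:F, d:T. ✗
d: successors {b, c}; ¬p ∨ q → p there: b:F, c:F. ✗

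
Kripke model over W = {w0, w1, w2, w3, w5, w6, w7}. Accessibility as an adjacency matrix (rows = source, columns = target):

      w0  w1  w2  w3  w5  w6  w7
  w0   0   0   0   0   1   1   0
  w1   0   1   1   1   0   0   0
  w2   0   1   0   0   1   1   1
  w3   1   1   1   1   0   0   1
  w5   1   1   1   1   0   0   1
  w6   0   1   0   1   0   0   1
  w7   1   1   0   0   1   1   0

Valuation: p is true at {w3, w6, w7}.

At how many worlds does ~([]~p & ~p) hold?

7

w0: []~p & ~p is F. ✓
w1: []~p & ~p is F. ✓
w2: []~p & ~p is F. ✓
w3: []~p & ~p is F. ✓
w5: []~p & ~p is F. ✓
w6: []~p & ~p is F. ✓
w7: []~p & ~p is F. ✓
Satisfying worlds: {w0, w1, w2, w3, w5, w6, w7}.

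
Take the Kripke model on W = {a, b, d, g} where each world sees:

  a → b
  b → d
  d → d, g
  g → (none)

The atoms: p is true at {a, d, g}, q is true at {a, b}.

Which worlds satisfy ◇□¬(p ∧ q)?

a: successors {b}; □¬(p ∧ q) there: b:T. ✓
b: successors {d}; □¬(p ∧ q) there: d:T. ✓
d: successors {d, g}; □¬(p ∧ q) there: d:T, g:T. ✓
g: no successors, so ◇□¬(p ∧ q) fails. ✗

{a, b, d}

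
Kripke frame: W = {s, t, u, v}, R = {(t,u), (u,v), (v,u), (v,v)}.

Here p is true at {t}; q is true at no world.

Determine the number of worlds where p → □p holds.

3

s: p is F, □p is T. ✓
t: p is T, □p is F. ✗
u: p is F, □p is F. ✓
v: p is F, □p is F. ✓
Satisfying worlds: {s, u, v}.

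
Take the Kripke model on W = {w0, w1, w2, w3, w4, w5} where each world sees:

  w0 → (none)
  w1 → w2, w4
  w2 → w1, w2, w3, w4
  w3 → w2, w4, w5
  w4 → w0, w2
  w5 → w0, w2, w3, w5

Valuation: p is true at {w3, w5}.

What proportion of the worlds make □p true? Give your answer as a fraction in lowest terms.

w0: no successors, so □p holds vacuously. ✓
w1: successors {w2, w4}; p there: w2:F, w4:F. ✗
w2: successors {w1, w2, w3, w4}; p there: w1:F, w2:F, w3:T, w4:F. ✗
w3: successors {w2, w4, w5}; p there: w2:F, w4:F, w5:T. ✗
w4: successors {w0, w2}; p there: w0:F, w2:F. ✗
w5: successors {w0, w2, w3, w5}; p there: w0:F, w2:F, w3:T, w5:T. ✗
That's 1 of 6 worlds, so 1/6.

1/6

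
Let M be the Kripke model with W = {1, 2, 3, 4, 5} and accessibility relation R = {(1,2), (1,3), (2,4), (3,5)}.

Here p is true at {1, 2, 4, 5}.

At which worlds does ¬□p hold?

{1}

1: □p is F. ✓
2: □p is T. ✗
3: □p is T. ✗
4: □p is T. ✗
5: □p is T. ✗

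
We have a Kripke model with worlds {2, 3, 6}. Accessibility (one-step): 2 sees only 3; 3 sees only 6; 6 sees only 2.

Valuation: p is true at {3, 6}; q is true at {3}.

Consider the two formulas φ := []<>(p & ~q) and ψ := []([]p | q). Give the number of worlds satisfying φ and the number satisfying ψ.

For []<>(p & ~q):
2: successors {3}; <>(p & ~q) there: 3:T. ✓
3: successors {6}; <>(p & ~q) there: 6:F. ✗
6: successors {2}; <>(p & ~q) there: 2:F. ✗
— 1 world.
For []([]p | q):
2: successors {3}; []p | q there: 3:T. ✓
3: successors {6}; []p | q there: 6:F. ✗
6: successors {2}; []p | q there: 2:T. ✓
— 2 worlds.

1 and 2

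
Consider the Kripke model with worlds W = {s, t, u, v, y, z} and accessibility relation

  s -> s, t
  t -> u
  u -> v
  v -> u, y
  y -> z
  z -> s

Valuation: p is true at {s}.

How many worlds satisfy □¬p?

4

s: successors {s, t}; ¬p there: s:F, t:T. ✗
t: successors {u}; ¬p there: u:T. ✓
u: successors {v}; ¬p there: v:T. ✓
v: successors {u, y}; ¬p there: u:T, y:T. ✓
y: successors {z}; ¬p there: z:T. ✓
z: successors {s}; ¬p there: s:F. ✗
Satisfying worlds: {t, u, v, y}.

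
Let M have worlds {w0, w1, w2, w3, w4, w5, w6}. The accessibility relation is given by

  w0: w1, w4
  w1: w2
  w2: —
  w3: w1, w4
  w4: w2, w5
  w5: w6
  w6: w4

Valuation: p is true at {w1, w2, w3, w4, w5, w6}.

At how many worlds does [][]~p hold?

w0: successors {w1, w4}; []~p there: w1:F, w4:F. ✗
w1: successors {w2}; []~p there: w2:T. ✓
w2: no successors, so [][]~p holds vacuously. ✓
w3: successors {w1, w4}; []~p there: w1:F, w4:F. ✗
w4: successors {w2, w5}; []~p there: w2:T, w5:F. ✗
w5: successors {w6}; []~p there: w6:F. ✗
w6: successors {w4}; []~p there: w4:F. ✗
Satisfying worlds: {w1, w2}.

2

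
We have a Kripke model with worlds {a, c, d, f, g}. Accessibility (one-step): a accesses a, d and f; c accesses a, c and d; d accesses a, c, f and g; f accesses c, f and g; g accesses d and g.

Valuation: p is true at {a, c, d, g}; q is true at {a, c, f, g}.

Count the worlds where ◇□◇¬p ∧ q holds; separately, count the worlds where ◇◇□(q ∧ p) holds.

2 and 0

For ◇□◇¬p ∧ q:
a: ◇□◇¬p is T, q is T. ✓
c: ◇□◇¬p is T, q is T. ✓
d: ◇□◇¬p is T, q is F. ✗
f: ◇□◇¬p is F, q is T. ✗
g: ◇□◇¬p is F, q is T. ✗
— 2 worlds.
For ◇◇□(q ∧ p):
a: successors {a, d, f}; ◇□(q ∧ p) there: a:F, d:F, f:F. ✗
c: successors {a, c, d}; ◇□(q ∧ p) there: a:F, c:F, d:F. ✗
d: successors {a, c, f, g}; ◇□(q ∧ p) there: a:F, c:F, f:F, g:F. ✗
f: successors {c, f, g}; ◇□(q ∧ p) there: c:F, f:F, g:F. ✗
g: successors {d, g}; ◇□(q ∧ p) there: d:F, g:F. ✗
— 0 worlds.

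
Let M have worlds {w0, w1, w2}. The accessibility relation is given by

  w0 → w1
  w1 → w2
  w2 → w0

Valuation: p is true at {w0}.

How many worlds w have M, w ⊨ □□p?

1

w0: successors {w1}; □p there: w1:F. ✗
w1: successors {w2}; □p there: w2:T. ✓
w2: successors {w0}; □p there: w0:F. ✗
Satisfying worlds: {w1}.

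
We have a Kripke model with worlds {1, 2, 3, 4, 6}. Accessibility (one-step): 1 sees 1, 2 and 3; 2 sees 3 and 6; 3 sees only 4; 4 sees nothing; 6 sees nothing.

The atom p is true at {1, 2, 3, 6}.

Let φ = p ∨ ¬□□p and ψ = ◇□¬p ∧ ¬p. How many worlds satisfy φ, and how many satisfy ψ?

4 and 0

For p ∨ ¬□□p:
1: p is T, ¬□□p is T. ✓
2: p is T, ¬□□p is T. ✓
3: p is T, ¬□□p is F. ✓
4: p is F, ¬□□p is F. ✗
6: p is T, ¬□□p is F. ✓
— 4 worlds.
For ◇□¬p ∧ ¬p:
1: ◇□¬p is T, ¬p is F. ✗
2: ◇□¬p is T, ¬p is F. ✗
3: ◇□¬p is T, ¬p is F. ✗
4: ◇□¬p is F, ¬p is T. ✗
6: ◇□¬p is F, ¬p is F. ✗
— 0 worlds.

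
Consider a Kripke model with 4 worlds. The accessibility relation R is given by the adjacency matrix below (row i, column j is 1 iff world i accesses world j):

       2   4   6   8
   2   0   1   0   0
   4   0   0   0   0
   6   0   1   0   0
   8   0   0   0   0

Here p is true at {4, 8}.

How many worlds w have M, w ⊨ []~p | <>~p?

2: []~p is F, <>~p is F. ✗
4: []~p is T, <>~p is F. ✓
6: []~p is F, <>~p is F. ✗
8: []~p is T, <>~p is F. ✓
Satisfying worlds: {4, 8}.

2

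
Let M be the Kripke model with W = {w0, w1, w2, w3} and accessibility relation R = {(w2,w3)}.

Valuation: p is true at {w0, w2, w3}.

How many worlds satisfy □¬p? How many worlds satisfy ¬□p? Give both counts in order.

For □¬p:
w0: no successors, so □¬p holds vacuously. ✓
w1: no successors, so □¬p holds vacuously. ✓
w2: successors {w3}; ¬p there: w3:F. ✗
w3: no successors, so □¬p holds vacuously. ✓
— 3 worlds.
For ¬□p:
w0: □p is T. ✗
w1: □p is T. ✗
w2: □p is T. ✗
w3: □p is T. ✗
— 0 worlds.

3 and 0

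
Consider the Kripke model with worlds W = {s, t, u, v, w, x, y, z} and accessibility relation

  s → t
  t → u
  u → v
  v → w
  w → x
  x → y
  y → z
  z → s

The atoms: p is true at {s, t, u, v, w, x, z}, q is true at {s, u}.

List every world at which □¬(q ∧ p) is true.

{s, u, v, w, x, y}

s: successors {t}; ¬(q ∧ p) there: t:T. ✓
t: successors {u}; ¬(q ∧ p) there: u:F. ✗
u: successors {v}; ¬(q ∧ p) there: v:T. ✓
v: successors {w}; ¬(q ∧ p) there: w:T. ✓
w: successors {x}; ¬(q ∧ p) there: x:T. ✓
x: successors {y}; ¬(q ∧ p) there: y:T. ✓
y: successors {z}; ¬(q ∧ p) there: z:T. ✓
z: successors {s}; ¬(q ∧ p) there: s:F. ✗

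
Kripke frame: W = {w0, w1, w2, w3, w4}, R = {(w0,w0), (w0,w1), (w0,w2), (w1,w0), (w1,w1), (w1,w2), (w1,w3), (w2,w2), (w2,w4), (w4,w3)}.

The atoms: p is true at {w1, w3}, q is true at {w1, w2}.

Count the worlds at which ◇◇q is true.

w0: successors {w0, w1, w2}; ◇q there: w0:T, w1:T, w2:T. ✓
w1: successors {w0, w1, w2, w3}; ◇q there: w0:T, w1:T, w2:T, w3:F. ✓
w2: successors {w2, w4}; ◇q there: w2:T, w4:F. ✓
w3: no successors, so ◇◇q fails. ✗
w4: successors {w3}; ◇q there: w3:F. ✗
Satisfying worlds: {w0, w1, w2}.

3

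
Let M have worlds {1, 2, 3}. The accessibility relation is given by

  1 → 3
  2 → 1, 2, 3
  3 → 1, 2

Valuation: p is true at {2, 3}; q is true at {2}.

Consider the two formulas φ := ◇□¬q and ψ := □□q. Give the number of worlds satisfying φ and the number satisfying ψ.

2 and 0

For ◇□¬q:
1: successors {3}; □¬q there: 3:F. ✗
2: successors {1, 2, 3}; □¬q there: 1:T, 2:F, 3:F. ✓
3: successors {1, 2}; □¬q there: 1:T, 2:F. ✓
— 2 worlds.
For □□q:
1: successors {3}; □q there: 3:F. ✗
2: successors {1, 2, 3}; □q there: 1:F, 2:F, 3:F. ✗
3: successors {1, 2}; □q there: 1:F, 2:F. ✗
— 0 worlds.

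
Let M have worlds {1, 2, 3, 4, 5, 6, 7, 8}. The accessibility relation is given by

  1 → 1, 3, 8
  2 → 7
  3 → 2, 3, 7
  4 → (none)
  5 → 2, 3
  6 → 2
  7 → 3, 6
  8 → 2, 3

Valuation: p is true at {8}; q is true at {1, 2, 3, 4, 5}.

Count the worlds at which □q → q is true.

6

1: □q is F, q is T. ✓
2: □q is F, q is T. ✓
3: □q is F, q is T. ✓
4: □q is T, q is T. ✓
5: □q is T, q is T. ✓
6: □q is T, q is F. ✗
7: □q is F, q is F. ✓
8: □q is T, q is F. ✗
Satisfying worlds: {1, 2, 3, 4, 5, 7}.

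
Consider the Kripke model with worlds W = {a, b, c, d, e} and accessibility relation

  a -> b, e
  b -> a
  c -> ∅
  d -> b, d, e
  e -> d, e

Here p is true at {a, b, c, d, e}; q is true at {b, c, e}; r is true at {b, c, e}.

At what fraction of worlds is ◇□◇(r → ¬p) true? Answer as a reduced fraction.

a: successors {b, e}; □◇(r → ¬p) there: b:F, e:T. ✓
b: successors {a}; □◇(r → ¬p) there: a:T. ✓
c: no successors, so ◇□◇(r → ¬p) fails. ✗
d: successors {b, d, e}; □◇(r → ¬p) there: b:F, d:T, e:T. ✓
e: successors {d, e}; □◇(r → ¬p) there: d:T, e:T. ✓
That's 4 of 5 worlds, so 4/5.

4/5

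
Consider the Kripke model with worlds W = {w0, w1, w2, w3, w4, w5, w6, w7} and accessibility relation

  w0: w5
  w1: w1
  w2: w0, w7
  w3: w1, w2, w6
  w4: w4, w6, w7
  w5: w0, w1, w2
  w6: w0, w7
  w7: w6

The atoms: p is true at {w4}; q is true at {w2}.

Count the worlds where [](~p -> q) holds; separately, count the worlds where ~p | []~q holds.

For [](~p -> q):
w0: successors {w5}; ~p -> q there: w5:F. ✗
w1: successors {w1}; ~p -> q there: w1:F. ✗
w2: successors {w0, w7}; ~p -> q there: w0:F, w7:F. ✗
w3: successors {w1, w2, w6}; ~p -> q there: w1:F, w2:T, w6:F. ✗
w4: successors {w4, w6, w7}; ~p -> q there: w4:T, w6:F, w7:F. ✗
w5: successors {w0, w1, w2}; ~p -> q there: w0:F, w1:F, w2:T. ✗
w6: successors {w0, w7}; ~p -> q there: w0:F, w7:F. ✗
w7: successors {w6}; ~p -> q there: w6:F. ✗
— 0 worlds.
For ~p | []~q:
w0: ~p is T, []~q is T. ✓
w1: ~p is T, []~q is T. ✓
w2: ~p is T, []~q is T. ✓
w3: ~p is T, []~q is F. ✓
w4: ~p is F, []~q is T. ✓
w5: ~p is T, []~q is F. ✓
w6: ~p is T, []~q is T. ✓
w7: ~p is T, []~q is T. ✓
— 8 worlds.

0 and 8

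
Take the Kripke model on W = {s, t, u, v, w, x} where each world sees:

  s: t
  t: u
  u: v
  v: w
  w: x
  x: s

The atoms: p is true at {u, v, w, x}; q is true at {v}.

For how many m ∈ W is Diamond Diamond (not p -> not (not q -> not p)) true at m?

s: successors {t}; Diamond (not p -> not (not q -> not p)) there: t:T. ✓
t: successors {u}; Diamond (not p -> not (not q -> not p)) there: u:T. ✓
u: successors {v}; Diamond (not p -> not (not q -> not p)) there: v:T. ✓
v: successors {w}; Diamond (not p -> not (not q -> not p)) there: w:T. ✓
w: successors {x}; Diamond (not p -> not (not q -> not p)) there: x:F. ✗
x: successors {s}; Diamond (not p -> not (not q -> not p)) there: s:F. ✗
Satisfying worlds: {s, t, u, v}.

4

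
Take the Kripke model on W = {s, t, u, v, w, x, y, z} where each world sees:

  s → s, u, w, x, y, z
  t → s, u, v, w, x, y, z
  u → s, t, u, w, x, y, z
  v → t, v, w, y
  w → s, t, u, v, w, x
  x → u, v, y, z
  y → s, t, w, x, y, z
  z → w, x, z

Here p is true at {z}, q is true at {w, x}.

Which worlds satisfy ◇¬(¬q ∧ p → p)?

s: successors {s, u, w, x, y, z}; ¬(¬q ∧ p → p) there: s:F, u:F, w:F, x:F, y:F, z:F. ✗
t: successors {s, u, v, w, x, y, z}; ¬(¬q ∧ p → p) there: s:F, u:F, v:F, w:F, x:F, y:F, z:F. ✗
u: successors {s, t, u, w, x, y, z}; ¬(¬q ∧ p → p) there: s:F, t:F, u:F, w:F, x:F, y:F, z:F. ✗
v: successors {t, v, w, y}; ¬(¬q ∧ p → p) there: t:F, v:F, w:F, y:F. ✗
w: successors {s, t, u, v, w, x}; ¬(¬q ∧ p → p) there: s:F, t:F, u:F, v:F, w:F, x:F. ✗
x: successors {u, v, y, z}; ¬(¬q ∧ p → p) there: u:F, v:F, y:F, z:F. ✗
y: successors {s, t, w, x, y, z}; ¬(¬q ∧ p → p) there: s:F, t:F, w:F, x:F, y:F, z:F. ✗
z: successors {w, x, z}; ¬(¬q ∧ p → p) there: w:F, x:F, z:F. ✗

∅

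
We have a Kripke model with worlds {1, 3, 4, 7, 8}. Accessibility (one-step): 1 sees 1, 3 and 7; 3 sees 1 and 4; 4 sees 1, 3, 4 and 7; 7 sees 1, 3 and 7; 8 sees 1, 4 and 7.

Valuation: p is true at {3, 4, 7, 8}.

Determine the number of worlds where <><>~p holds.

1: successors {1, 3, 7}; <>~p there: 1:T, 3:T, 7:T. ✓
3: successors {1, 4}; <>~p there: 1:T, 4:T. ✓
4: successors {1, 3, 4, 7}; <>~p there: 1:T, 3:T, 4:T, 7:T. ✓
7: successors {1, 3, 7}; <>~p there: 1:T, 3:T, 7:T. ✓
8: successors {1, 4, 7}; <>~p there: 1:T, 4:T, 7:T. ✓
Satisfying worlds: {1, 3, 4, 7, 8}.

5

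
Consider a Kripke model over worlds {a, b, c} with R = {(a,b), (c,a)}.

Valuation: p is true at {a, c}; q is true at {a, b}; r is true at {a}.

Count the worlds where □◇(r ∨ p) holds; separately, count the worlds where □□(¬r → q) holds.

For □◇(r ∨ p):
a: successors {b}; ◇(r ∨ p) there: b:F. ✗
b: no successors, so □◇(r ∨ p) holds vacuously. ✓
c: successors {a}; ◇(r ∨ p) there: a:F. ✗
— 1 world.
For □□(¬r → q):
a: successors {b}; □(¬r → q) there: b:T. ✓
b: no successors, so □□(¬r → q) holds vacuously. ✓
c: successors {a}; □(¬r → q) there: a:T. ✓
— 3 worlds.

1 and 3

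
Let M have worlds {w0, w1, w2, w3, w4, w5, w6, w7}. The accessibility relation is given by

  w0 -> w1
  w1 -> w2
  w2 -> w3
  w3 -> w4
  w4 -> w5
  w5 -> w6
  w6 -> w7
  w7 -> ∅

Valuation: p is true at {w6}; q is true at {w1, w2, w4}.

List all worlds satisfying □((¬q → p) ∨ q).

{w0, w1, w3, w5, w7}

w0: successors {w1}; (¬q → p) ∨ q there: w1:T. ✓
w1: successors {w2}; (¬q → p) ∨ q there: w2:T. ✓
w2: successors {w3}; (¬q → p) ∨ q there: w3:F. ✗
w3: successors {w4}; (¬q → p) ∨ q there: w4:T. ✓
w4: successors {w5}; (¬q → p) ∨ q there: w5:F. ✗
w5: successors {w6}; (¬q → p) ∨ q there: w6:T. ✓
w6: successors {w7}; (¬q → p) ∨ q there: w7:F. ✗
w7: no successors, so □((¬q → p) ∨ q) holds vacuously. ✓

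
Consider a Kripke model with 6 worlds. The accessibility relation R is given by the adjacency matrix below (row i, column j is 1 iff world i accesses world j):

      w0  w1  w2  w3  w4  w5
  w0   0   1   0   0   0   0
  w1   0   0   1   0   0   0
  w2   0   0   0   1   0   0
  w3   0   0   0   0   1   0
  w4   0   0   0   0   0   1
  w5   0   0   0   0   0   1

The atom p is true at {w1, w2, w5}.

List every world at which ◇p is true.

w0: successors {w1}; p there: w1:T. ✓
w1: successors {w2}; p there: w2:T. ✓
w2: successors {w3}; p there: w3:F. ✗
w3: successors {w4}; p there: w4:F. ✗
w4: successors {w5}; p there: w5:T. ✓
w5: successors {w5}; p there: w5:T. ✓

{w0, w1, w4, w5}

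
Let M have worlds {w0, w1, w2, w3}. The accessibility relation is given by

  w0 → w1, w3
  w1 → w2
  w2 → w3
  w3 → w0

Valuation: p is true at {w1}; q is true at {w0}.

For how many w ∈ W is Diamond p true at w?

1

w0: successors {w1, w3}; p there: w1:T, w3:F. ✓
w1: successors {w2}; p there: w2:F. ✗
w2: successors {w3}; p there: w3:F. ✗
w3: successors {w0}; p there: w0:F. ✗
Satisfying worlds: {w0}.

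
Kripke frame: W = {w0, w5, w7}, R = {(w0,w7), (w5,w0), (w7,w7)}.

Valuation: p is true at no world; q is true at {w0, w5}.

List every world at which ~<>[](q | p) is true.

{w0, w5, w7}

w0: <>[](q | p) is F. ✓
w5: <>[](q | p) is F. ✓
w7: <>[](q | p) is F. ✓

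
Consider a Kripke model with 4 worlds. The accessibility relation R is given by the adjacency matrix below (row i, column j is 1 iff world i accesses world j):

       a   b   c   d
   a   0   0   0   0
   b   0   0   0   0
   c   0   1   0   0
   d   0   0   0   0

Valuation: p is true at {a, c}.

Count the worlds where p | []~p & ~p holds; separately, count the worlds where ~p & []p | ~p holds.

For p | []~p & ~p:
a: p is T, []~p & ~p is F. ✓
b: p is F, []~p & ~p is T. ✓
c: p is T, []~p & ~p is F. ✓
d: p is F, []~p & ~p is T. ✓
— 4 worlds.
For ~p & []p | ~p:
a: ~p & []p is F, ~p is F. ✗
b: ~p & []p is T, ~p is T. ✓
c: ~p & []p is F, ~p is F. ✗
d: ~p & []p is T, ~p is T. ✓
— 2 worlds.

4 and 2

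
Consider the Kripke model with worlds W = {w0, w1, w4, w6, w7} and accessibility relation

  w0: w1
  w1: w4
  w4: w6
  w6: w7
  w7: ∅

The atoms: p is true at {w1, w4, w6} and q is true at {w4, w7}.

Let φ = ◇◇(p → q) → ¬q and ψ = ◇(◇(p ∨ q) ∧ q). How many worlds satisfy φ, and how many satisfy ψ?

4 and 1

For ◇◇(p → q) → ¬q:
w0: ◇◇(p → q) is T, ¬q is T. ✓
w1: ◇◇(p → q) is F, ¬q is T. ✓
w4: ◇◇(p → q) is T, ¬q is F. ✗
w6: ◇◇(p → q) is F, ¬q is T. ✓
w7: ◇◇(p → q) is F, ¬q is F. ✓
— 4 worlds.
For ◇(◇(p ∨ q) ∧ q):
w0: successors {w1}; ◇(p ∨ q) ∧ q there: w1:F. ✗
w1: successors {w4}; ◇(p ∨ q) ∧ q there: w4:T. ✓
w4: successors {w6}; ◇(p ∨ q) ∧ q there: w6:F. ✗
w6: successors {w7}; ◇(p ∨ q) ∧ q there: w7:F. ✗
w7: no successors, so ◇(◇(p ∨ q) ∧ q) fails. ✗
— 1 world.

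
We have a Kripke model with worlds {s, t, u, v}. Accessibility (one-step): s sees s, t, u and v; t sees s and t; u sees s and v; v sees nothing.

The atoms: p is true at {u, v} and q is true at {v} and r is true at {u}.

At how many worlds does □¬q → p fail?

s: □¬q is F, p is F. ✓
t: □¬q is T, p is F. ✗
u: □¬q is F, p is T. ✓
v: □¬q is T, p is T. ✓
Satisfying worlds: {s, u, v}.
So □¬q → p fails at the other 1 world.

1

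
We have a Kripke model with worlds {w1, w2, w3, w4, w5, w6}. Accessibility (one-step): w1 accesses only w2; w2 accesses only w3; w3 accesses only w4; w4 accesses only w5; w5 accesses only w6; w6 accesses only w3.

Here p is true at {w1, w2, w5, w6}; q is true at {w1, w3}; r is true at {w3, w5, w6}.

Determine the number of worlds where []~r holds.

2

w1: successors {w2}; ~r there: w2:T. ✓
w2: successors {w3}; ~r there: w3:F. ✗
w3: successors {w4}; ~r there: w4:T. ✓
w4: successors {w5}; ~r there: w5:F. ✗
w5: successors {w6}; ~r there: w6:F. ✗
w6: successors {w3}; ~r there: w3:F. ✗
Satisfying worlds: {w1, w3}.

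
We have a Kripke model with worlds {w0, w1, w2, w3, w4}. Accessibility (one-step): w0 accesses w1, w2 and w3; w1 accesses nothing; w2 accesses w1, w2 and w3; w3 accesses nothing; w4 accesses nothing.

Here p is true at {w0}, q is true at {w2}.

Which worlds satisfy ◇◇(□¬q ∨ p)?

{w0, w2}

w0: successors {w1, w2, w3}; ◇(□¬q ∨ p) there: w1:F, w2:T, w3:F. ✓
w1: no successors, so ◇◇(□¬q ∨ p) fails. ✗
w2: successors {w1, w2, w3}; ◇(□¬q ∨ p) there: w1:F, w2:T, w3:F. ✓
w3: no successors, so ◇◇(□¬q ∨ p) fails. ✗
w4: no successors, so ◇◇(□¬q ∨ p) fails. ✗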